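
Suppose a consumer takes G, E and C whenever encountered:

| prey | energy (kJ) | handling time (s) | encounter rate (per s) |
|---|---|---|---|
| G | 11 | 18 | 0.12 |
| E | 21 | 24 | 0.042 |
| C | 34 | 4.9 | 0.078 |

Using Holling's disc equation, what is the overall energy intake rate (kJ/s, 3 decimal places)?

R = Σλ_iE_i / (1 + Σλ_ih_i)
Numerator: 0.12×11 + 0.042×21 + 0.078×34 = 4.854
Denominator: 1 + 0.12×18 + 0.042×24 + 0.078×4.9 = 4.55
R = 4.854/4.55 = 1.067 kJ/s

1.067 kJ/s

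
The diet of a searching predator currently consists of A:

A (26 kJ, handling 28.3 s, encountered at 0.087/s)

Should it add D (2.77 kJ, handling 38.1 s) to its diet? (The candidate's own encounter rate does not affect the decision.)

No

On A alone, R = ΣλE/(1+Σλh) = 2.262/3.462 = 0.6534 kJ/s.
D: E/h = 2.77/38.1 = 0.0727 kJ/s.
Since 0.0727 < R, time spent handling D is better spent searching.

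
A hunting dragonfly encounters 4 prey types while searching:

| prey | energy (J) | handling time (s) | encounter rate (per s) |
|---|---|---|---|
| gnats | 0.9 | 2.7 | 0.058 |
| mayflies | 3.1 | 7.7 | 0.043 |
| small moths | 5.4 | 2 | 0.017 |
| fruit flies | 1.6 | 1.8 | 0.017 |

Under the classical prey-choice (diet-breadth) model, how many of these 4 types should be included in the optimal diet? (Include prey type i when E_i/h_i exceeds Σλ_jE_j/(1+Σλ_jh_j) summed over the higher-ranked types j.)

4

E/h in descending order: small moths 2.7, fruit flies 0.889, mayflies 0.403, gnats 0.333 J/s. The optimal diet is the largest prefix of this list for which every included type satisfies E_i/h_i > R on the types above it.
Rate on top 1: 0.08878. fruit flies: 0.889 > 0.08878 → include.
Rate on top 2: 0.1118. mayflies: 0.403 > 0.1118 → include.
Rate on top 3: 0.1808. gnats: 0.333 > 0.1808 → include.
Optimal diet: small moths, fruit flies, mayflies, gnats — 4 of 4 types.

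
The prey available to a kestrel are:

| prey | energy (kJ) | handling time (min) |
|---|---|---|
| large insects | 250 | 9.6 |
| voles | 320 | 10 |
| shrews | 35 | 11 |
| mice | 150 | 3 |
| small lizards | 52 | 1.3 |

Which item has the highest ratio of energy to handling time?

In descending order of E/h:
mice: 150/3 = 50 kJ/min
small lizards: 52/1.3 = 40 kJ/min
voles: 320/10 = 32 kJ/min
large insects: 250/9.6 = 26 kJ/min
shrews: 35/11 = 3.18 kJ/min

mice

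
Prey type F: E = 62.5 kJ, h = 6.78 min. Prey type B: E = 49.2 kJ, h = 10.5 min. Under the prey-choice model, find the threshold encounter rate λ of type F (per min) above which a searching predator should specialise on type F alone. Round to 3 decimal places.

0.152 per min

Drop type B once their profitability E₂/h₂ falls below the rate achievable on type F alone: E₂/h₂ = λE₁/(1 + λh₁).
Solve for λ: λE₁h₂ = E₂(1 + λh₁) → λ(E₁h₂ − E₂h₁) = E₂ → λ = E₂/(E₁h₂ − E₂h₁).
λ = 49.2/(62.5×10.5 − 49.2×6.78) = 49.2/322.7 = 0.1525 per min.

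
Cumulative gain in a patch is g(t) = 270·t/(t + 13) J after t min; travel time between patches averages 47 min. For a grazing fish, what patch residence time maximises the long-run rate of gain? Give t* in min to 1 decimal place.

24.7 min

Maximise g(t)/(T+t): set derivative to zero → g'(t)(T+t) = g(t).
g'(t) = 270·13/(t + 13)². Setting 270·13/(t+13)² = 270t/[(t+13)(47+t)] gives 13(47+t) = t(t+13), so t² = 13×47 = 611.
t* = √611 = 24.72 min.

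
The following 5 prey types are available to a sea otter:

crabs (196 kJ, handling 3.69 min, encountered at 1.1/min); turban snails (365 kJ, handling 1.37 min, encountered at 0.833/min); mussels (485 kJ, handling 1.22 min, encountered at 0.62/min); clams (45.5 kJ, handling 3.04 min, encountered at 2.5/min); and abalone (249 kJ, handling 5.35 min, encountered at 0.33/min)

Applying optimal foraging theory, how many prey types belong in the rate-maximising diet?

E/h in descending order: mussels 398, turban snails 266, crabs 53.1, abalone 46.5, clams 15 kJ/min. The optimal diet is the largest prefix of this list for which every included type satisfies E_i/h_i > R on the types above it.
Rate on top 1: 171.2. turban snails: 266 > 171.2 → include.
Rate on top 2: 208.7. crabs: 53.1 < 208.7 → exclude; stop.
Optimal diet: mussels, turban snails — 2 of 5 types.

2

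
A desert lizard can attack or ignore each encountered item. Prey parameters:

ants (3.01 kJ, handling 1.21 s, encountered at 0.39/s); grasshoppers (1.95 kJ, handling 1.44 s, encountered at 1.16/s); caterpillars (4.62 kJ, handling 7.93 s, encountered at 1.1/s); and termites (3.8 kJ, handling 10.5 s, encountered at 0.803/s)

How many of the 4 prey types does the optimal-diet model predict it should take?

Profitabilities (E/h, kJ/s): ants 2.49, grasshoppers 1.35, caterpillars 0.583, termites 0.362. Add prey in this order while the next type's profitability exceeds the intake rate on those already taken.
Rate on top 1: 0.7975. grasshoppers: 1.35 > 0.7975 → include.
Rate on top 2: 1.093. caterpillars: 0.583 < 1.093 → exclude; stop.
Optimal diet: ants, grasshoppers — 2 of 4 types.

2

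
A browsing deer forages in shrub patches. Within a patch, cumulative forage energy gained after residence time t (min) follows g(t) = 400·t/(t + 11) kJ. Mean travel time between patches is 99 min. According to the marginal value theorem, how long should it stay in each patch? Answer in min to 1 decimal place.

Optimal t* satisfies g'(t*) = g(t*)/(T + t*).
g'(t) = 400·11/(t + 11)². Setting 400·11/(t+11)² = 400t/[(t+11)(99+t)] gives 11(99+t) = t(t+11), so t² = 11×99 = 1089.
t* = √1089 = 33 min.

33.0 min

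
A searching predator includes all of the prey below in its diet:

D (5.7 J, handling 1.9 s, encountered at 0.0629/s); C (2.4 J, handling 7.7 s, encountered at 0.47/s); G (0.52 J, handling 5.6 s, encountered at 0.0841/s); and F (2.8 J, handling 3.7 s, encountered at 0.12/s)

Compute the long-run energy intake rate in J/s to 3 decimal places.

R = Σλ_iE_i / (1 + Σλ_ih_i)
Numerator: 0.0629×5.7 + 0.47×2.4 + 0.0841×0.52 + 0.12×2.8 = 1.866
Denominator: 1 + 0.0629×1.9 + 0.47×7.7 + 0.0841×5.6 + 0.12×3.7 = 5.653
R = 1.866/5.653 = 0.3301 J/s

0.330 J/s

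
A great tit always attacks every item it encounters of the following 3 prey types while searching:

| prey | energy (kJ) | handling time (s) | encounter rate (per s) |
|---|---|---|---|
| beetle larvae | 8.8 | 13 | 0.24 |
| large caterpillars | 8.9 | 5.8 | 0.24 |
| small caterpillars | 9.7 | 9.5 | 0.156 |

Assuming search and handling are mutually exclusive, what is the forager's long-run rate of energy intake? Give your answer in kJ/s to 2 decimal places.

R = (0.24×8.8 + 0.24×8.9 + 0.156×9.7) / (1 + 0.24×13 + 0.24×5.8 + 0.156×9.5) = 5.761/6.994 = 0.8237 kJ/s.

0.82 kJ/s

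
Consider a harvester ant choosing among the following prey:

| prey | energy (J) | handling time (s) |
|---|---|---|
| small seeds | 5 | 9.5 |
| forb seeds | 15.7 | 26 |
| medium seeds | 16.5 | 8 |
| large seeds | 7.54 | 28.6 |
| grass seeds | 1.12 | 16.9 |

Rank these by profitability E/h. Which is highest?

medium seeds

Profitability E/h (J/s): small seeds = 5/9.5 = 0.526, forb seeds = 15.7/26 = 0.604, medium seeds = 16.5/8 = 2.06, large seeds = 7.54/28.6 = 0.264, grass seeds = 1.12/16.9 = 0.0663.
Ranked: medium seeds > forb seeds > small seeds > large seeds > grass seeds.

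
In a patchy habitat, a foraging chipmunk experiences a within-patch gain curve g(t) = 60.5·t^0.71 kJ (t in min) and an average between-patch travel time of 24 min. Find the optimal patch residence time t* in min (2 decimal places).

58.76 min

Maximise g(t)/(T+t): set derivative to zero → g'(t)(T+t) = g(t).
g'(t) = 0.71·60.5·t^-0.29. Setting 0.71·60.5·t^-0.29 = 60.5·t^0.71/(24+t) gives 0.71(24+t) = t, so 0.29·t = 0.71×24.
t* = 0.71×24/0.29 = 58.76 min.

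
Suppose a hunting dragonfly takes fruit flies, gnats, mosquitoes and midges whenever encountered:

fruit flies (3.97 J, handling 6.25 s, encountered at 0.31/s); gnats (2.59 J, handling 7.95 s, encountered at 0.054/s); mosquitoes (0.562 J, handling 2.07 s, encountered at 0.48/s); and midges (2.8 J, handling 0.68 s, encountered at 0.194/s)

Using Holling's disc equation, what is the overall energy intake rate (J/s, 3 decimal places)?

0.486 J/s

R = (0.31×3.97 + 0.054×2.59 + 0.48×0.562 + 0.194×2.8) / (1 + 0.31×6.25 + 0.054×7.95 + 0.48×2.07 + 0.194×0.68) = 2.184/4.492 = 0.4861 J/s.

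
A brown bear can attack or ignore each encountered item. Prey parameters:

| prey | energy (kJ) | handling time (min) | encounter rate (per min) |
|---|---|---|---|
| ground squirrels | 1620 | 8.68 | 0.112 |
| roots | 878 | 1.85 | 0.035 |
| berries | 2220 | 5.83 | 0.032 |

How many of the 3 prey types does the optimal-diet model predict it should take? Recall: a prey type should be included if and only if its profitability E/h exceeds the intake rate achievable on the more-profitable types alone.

Rank by E/h (kJ/min): roots 475, berries 381, ground squirrels 187. Include each in turn until the next type's E/h falls below the running intake rate.
Rate on top 1: 28.86. berries: 381 > 28.86 → include.
Rate on top 2: 81.33. ground squirrels: 187 > 81.33 → include.
Optimal diet: roots, berries, ground squirrels — 3 of 3 types.

3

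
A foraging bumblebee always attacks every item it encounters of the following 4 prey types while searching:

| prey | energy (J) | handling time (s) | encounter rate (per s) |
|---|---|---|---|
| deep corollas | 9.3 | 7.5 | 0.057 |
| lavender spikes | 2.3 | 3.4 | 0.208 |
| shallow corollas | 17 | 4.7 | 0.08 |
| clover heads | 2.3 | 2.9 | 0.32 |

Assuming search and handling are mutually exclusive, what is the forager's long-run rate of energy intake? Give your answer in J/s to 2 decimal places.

0.90 J/s

R = (0.057×9.3 + 0.208×2.3 + 0.08×17 + 0.32×2.3) / (1 + 0.057×7.5 + 0.208×3.4 + 0.08×4.7 + 0.32×2.9) = 3.104/3.439 = 0.9028 J/s.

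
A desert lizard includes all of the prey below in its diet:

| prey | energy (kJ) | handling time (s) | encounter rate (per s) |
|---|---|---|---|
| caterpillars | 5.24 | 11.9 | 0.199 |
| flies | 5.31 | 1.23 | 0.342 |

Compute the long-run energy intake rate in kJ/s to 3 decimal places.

0.755 kJ/s

R = (0.199×5.24 + 0.342×5.31) / (1 + 0.199×11.9 + 0.342×1.23) = 2.859/3.789 = 0.7545 kJ/s.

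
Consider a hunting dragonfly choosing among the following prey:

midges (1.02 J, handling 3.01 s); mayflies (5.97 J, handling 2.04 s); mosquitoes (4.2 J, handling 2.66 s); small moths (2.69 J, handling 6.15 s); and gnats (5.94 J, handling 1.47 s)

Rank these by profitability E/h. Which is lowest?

Profitability E/h (J/s): midges = 1.02/3.01 = 0.339, mayflies = 5.97/2.04 = 2.93, mosquitoes = 4.2/2.66 = 1.58, small moths = 2.69/6.15 = 0.437, gnats = 5.94/1.47 = 4.04.
Ranked: gnats > mayflies > mosquitoes > small moths > midges.

midges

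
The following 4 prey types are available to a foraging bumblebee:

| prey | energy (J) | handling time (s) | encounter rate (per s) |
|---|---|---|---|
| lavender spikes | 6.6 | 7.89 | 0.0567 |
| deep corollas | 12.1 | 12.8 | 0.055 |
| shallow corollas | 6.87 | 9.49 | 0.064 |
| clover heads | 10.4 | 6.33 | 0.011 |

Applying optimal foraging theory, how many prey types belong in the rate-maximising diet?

Rank by E/h (J/s): clover heads 1.64, deep corollas 0.945, lavender spikes 0.837, shallow corollas 0.724. Include each in turn until the next type's E/h falls below the running intake rate.
Rate on top 1: 0.107. deep corollas: 0.945 > 0.107 → include.
Rate on top 2: 0.4397. lavender spikes: 0.837 > 0.4397 → include.
Rate on top 3: 0.5196. shallow corollas: 0.724 > 0.5196 → include.
Optimal diet: clover heads, deep corollas, lavender spikes, shallow corollas — 4 of 4 types.

4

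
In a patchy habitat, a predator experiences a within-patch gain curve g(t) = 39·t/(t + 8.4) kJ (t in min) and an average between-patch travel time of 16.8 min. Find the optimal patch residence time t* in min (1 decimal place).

Maximise g(t)/(T+t): set derivative to zero → g'(t)(T+t) = g(t).
g'(t) = 39·8.4/(t + 8.4)². Setting 39·8.4/(t+8.4)² = 39t/[(t+8.4)(16.8+t)] gives 8.4(16.8+t) = t(t+8.4), so t² = 8.4×16.8 = 141.1.
t* = √141.1 = 11.88 min.

11.9 min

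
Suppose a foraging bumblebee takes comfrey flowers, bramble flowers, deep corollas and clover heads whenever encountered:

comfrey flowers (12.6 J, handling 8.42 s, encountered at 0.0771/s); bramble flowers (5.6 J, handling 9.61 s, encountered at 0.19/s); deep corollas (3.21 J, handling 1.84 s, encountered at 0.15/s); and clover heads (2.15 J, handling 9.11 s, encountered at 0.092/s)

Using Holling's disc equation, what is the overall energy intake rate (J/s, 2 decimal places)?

0.59 J/s

R = Σλ_iE_i / (1 + Σλ_ih_i)
Numerator: 0.0771×12.6 + 0.19×5.6 + 0.15×3.21 + 0.092×2.15 = 2.715
Denominator: 1 + 0.0771×8.42 + 0.19×9.61 + 0.15×1.84 + 0.092×9.11 = 4.589
R = 2.715/4.589 = 0.5916 J/s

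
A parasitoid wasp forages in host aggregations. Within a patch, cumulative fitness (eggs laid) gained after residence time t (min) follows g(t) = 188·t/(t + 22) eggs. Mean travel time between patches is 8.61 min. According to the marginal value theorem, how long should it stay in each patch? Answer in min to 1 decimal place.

By the marginal value theorem, leave when the instantaneous gain rate g'(t) equals the habitat-wide average g(t)/(T + t).
g'(t) = 188·22/(t + 22)². Setting 188·22/(t+22)² = 188t/[(t+22)(8.61+t)] gives 22(8.61+t) = t(t+22), so t² = 22×8.61 = 189.4.
t* = √189.4 = 13.76 min.

13.8 min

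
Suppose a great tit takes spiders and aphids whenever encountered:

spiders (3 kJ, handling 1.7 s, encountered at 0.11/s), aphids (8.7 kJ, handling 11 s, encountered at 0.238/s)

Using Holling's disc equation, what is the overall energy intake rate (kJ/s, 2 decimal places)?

0.63 kJ/s

Energy encountered per unit search time: 0.11×3 + 0.238×8.7 = 2.401 kJ/s.
Handling time per unit search time: 0.11×1.7 + 0.238×11 = 2.805.
Rate = 2.401/(1 + 2.805) = 0.6309 kJ/s.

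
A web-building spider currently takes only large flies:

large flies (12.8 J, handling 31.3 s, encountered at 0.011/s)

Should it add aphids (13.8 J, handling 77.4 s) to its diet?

Yes

Current rate: (0.011×12.8)/(1 + 0.011×31.3) = 0.1047 J/s.
aphids: E/h = 13.8/77.4 = 0.1783 J/s.
Since 0.1783 > R, including aphids increases the long-run rate.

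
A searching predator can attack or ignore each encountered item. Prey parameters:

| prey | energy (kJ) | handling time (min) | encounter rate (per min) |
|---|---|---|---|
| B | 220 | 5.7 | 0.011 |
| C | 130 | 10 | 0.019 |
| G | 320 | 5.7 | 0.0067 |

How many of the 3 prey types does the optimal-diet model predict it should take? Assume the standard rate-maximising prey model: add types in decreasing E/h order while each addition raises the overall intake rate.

Rank by E/h (kJ/min): G 56.1, B 38.6, C 13. Include each in turn until the next type's E/h falls below the running intake rate.
Rate on top 1: 2.065. B: 38.6 > 2.065 → include.
Rate on top 2: 4.146. C: 13 > 4.146 → include.
Optimal diet: G, B, C — 3 of 3 types.

3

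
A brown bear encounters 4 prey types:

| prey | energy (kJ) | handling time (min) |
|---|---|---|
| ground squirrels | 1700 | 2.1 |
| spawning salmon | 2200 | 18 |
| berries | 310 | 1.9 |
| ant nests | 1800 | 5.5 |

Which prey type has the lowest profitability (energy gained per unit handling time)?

spawning salmon

In descending order of E/h:
ground squirrels: 1700/2.1 = 810 kJ/min
ant nests: 1800/5.5 = 327 kJ/min
berries: 310/1.9 = 163 kJ/min
spawning salmon: 2200/18 = 122 kJ/min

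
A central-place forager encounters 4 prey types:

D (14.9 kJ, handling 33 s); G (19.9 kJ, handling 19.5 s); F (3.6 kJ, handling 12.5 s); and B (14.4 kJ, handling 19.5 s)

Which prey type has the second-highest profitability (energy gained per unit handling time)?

B

In descending order of E/h:
G: 19.9/19.5 = 1.02 kJ/s
B: 14.4/19.5 = 0.738 kJ/s
D: 14.9/33 = 0.452 kJ/s
F: 3.6/12.5 = 0.288 kJ/s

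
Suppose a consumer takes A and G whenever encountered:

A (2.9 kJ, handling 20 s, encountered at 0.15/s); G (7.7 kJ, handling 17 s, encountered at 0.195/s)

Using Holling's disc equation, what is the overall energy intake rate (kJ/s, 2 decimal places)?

R = Σλ_iE_i / (1 + Σλ_ih_i)
Numerator: 0.15×2.9 + 0.195×7.7 = 1.937
Denominator: 1 + 0.15×20 + 0.195×17 = 7.315
R = 1.937/7.315 = 0.2647 kJ/s

0.26 kJ/s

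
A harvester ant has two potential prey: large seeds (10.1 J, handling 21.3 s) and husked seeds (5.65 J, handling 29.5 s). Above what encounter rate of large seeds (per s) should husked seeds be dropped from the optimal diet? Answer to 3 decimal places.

0.032 per s

Drop husked seeds once their profitability E₂/h₂ falls below the rate achievable on large seeds alone: E₂/h₂ = λE₁/(1 + λh₁).
Solve for λ: λE₁h₂ = E₂(1 + λh₁) → λ(E₁h₂ − E₂h₁) = E₂ → λ = E₂/(E₁h₂ − E₂h₁).
λ = 5.65/(10.1×29.5 − 5.65×21.3) = 5.65/177.6 = 0.03181 per s.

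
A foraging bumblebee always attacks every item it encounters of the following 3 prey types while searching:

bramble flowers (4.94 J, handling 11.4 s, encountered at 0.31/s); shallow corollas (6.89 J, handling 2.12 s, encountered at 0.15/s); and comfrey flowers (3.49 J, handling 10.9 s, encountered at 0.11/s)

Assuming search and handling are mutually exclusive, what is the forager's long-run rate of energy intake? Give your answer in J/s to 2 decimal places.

0.49 J/s

R = Σλ_iE_i / (1 + Σλ_ih_i)
Numerator: 0.31×4.94 + 0.15×6.89 + 0.11×3.49 = 2.949
Denominator: 1 + 0.31×11.4 + 0.15×2.12 + 0.11×10.9 = 6.051
R = 2.949/6.051 = 0.4873 J/s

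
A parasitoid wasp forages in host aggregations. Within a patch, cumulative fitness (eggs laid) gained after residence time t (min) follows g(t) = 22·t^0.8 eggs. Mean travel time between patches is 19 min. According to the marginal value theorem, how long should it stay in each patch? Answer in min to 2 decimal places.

Optimal t* satisfies g'(t*) = g(t*)/(T + t*).
g'(t) = 0.8·22·t^-0.2. Setting 0.8·22·t^-0.2 = 22·t^0.8/(19+t) gives 0.8(19+t) = t, so 0.20·t = 0.8×19.
t* = 0.8×19/0.20 = 76 min.

76.00 min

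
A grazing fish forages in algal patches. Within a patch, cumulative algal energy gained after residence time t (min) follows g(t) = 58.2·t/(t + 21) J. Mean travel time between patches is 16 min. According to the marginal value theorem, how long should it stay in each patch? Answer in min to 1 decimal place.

By the marginal value theorem, leave when the instantaneous gain rate g'(t) equals the habitat-wide average g(t)/(T + t).
g'(t) = 58.2·21/(t + 21)². Setting 58.2·21/(t+21)² = 58.2t/[(t+21)(16+t)] gives 21(16+t) = t(t+21), so t² = 21×16 = 336.
t* = √336 = 18.33 min.

18.3 min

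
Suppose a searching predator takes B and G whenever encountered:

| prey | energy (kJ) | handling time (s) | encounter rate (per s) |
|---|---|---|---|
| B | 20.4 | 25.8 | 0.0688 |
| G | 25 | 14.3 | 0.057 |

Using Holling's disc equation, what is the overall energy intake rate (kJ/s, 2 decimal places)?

0.79 kJ/s

R = Σλ_iE_i / (1 + Σλ_ih_i)
Numerator: 0.0688×20.4 + 0.057×25 = 2.829
Denominator: 1 + 0.0688×25.8 + 0.057×14.3 = 3.59
R = 2.829/3.59 = 0.7879 kJ/s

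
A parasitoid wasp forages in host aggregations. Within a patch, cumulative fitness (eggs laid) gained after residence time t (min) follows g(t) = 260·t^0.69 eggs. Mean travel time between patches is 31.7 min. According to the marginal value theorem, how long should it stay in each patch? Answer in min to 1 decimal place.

Maximise g(t)/(T+t): set derivative to zero → g'(t)(T+t) = g(t).
g'(t) = 0.69·260·t^-0.31. Setting 0.69·260·t^-0.31 = 260·t^0.69/(31.7+t) gives 0.69(31.7+t) = t, so 0.31·t = 0.69×31.7.
t* = 0.69×31.7/0.31 = 70.56 min.

70.6 min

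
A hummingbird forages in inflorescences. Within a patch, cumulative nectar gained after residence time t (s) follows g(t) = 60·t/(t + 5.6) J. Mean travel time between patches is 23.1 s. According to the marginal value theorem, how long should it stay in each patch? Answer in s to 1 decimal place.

Optimal t* satisfies g'(t*) = g(t*)/(T + t*).
g'(t) = 60·5.6/(t + 5.6)². Setting 60·5.6/(t+5.6)² = 60t/[(t+5.6)(23.1+t)] gives 5.6(23.1+t) = t(t+5.6), so t² = 5.6×23.1 = 129.4.
t* = √129.4 = 11.37 s.

11.4 s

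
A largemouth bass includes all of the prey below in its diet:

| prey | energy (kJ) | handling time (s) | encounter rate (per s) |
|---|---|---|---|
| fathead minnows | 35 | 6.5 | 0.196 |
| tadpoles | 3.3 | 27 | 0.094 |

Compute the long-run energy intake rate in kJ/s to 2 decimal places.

R = Σλ_iE_i / (1 + Σλ_ih_i)
Numerator: 0.196×35 + 0.094×3.3 = 7.17
Denominator: 1 + 0.196×6.5 + 0.094×27 = 4.812
R = 7.17/4.812 = 1.49 kJ/s

1.49 kJ/s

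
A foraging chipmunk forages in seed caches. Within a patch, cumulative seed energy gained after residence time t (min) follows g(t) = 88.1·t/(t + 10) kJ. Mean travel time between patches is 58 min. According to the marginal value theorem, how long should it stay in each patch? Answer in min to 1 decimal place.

24.1 min

Optimal t* satisfies g'(t*) = g(t*)/(T + t*).
g'(t) = 88.1·10/(t + 10)². Setting 88.1·10/(t+10)² = 88.1t/[(t+10)(58+t)] gives 10(58+t) = t(t+10), so t² = 10×58 = 580.
t* = √580 = 24.08 min.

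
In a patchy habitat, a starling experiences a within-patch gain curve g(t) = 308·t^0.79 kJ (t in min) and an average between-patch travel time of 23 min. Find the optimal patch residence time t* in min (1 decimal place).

By the marginal value theorem, leave when the instantaneous gain rate g'(t) equals the habitat-wide average g(t)/(T + t).
g'(t) = 0.79·308·t^-0.21. Setting 0.79·308·t^-0.21 = 308·t^0.79/(23+t) gives 0.79(23+t) = t, so 0.21·t = 0.79×23.
t* = 0.79×23/0.21 = 86.52 min.

86.5 min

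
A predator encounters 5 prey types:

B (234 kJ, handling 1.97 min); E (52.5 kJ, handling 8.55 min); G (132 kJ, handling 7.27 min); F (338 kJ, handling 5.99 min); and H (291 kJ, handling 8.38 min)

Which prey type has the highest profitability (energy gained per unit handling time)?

B

In descending order of E/h:
B: 234/1.97 = 119 kJ/min
F: 338/5.99 = 56.4 kJ/min
H: 291/8.38 = 34.7 kJ/min
G: 132/7.27 = 18.2 kJ/min
E: 52.5/8.55 = 6.14 kJ/min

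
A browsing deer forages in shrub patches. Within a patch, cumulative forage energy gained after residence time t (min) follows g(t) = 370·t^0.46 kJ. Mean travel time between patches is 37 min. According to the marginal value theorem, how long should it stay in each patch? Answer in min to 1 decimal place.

Maximise g(t)/(T+t): set derivative to zero → g'(t)(T+t) = g(t).
g'(t) = 0.46·370·t^-0.54. Setting 0.46·370·t^-0.54 = 370·t^0.46/(37+t) gives 0.46(37+t) = t, so 0.54·t = 0.46×37.
t* = 0.46×37/0.54 = 31.52 min.

31.5 min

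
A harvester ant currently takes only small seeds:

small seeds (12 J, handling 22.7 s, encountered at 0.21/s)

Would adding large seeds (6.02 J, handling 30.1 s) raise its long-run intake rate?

No

On small seeds alone, R = ΣλE/(1+Σλh) = 2.52/5.767 = 0.437 J/s.
Profitability of large seeds: 6.02/30.1 = 0.2 J/s.
0.2 < 0.437, so adding large seeds would lower the average — exclude it.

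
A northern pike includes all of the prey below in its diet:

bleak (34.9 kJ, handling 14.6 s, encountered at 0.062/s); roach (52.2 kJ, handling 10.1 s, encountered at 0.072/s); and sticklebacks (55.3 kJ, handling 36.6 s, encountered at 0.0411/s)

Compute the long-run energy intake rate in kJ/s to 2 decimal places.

R = Σλ_iE_i / (1 + Σλ_ih_i)
Numerator: 0.062×34.9 + 0.072×52.2 + 0.0411×55.3 = 8.195
Denominator: 1 + 0.062×14.6 + 0.072×10.1 + 0.0411×36.6 = 4.137
R = 8.195/4.137 = 1.981 kJ/s

1.98 kJ/s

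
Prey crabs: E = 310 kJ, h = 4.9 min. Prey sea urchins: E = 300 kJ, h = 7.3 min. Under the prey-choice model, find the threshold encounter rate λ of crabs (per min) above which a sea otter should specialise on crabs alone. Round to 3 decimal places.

At the threshold, the rate on crabs alone equals the profitability of sea urchins: λ·310/(1 + λ·4.9) = 300/7.3 = 41.1.
Rearranging, λ(310 − 41.1×4.9) = 41.1, so λ = 41.1/108.6 = 0.3783 per min.

0.378 per min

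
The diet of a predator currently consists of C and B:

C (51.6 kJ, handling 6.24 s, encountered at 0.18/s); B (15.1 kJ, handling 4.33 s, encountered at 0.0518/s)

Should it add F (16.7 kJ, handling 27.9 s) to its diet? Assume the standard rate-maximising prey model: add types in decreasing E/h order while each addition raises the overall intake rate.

Current rate: (0.18×51.6 + 0.0518×15.1)/(1 + 0.18×6.24 + 0.0518×4.33) = 4.29 kJ/s.
Profitability of F: 16.7/27.9 = 0.5986 kJ/s.
0.5986 < 4.29, so adding F would lower the average — exclude it.

No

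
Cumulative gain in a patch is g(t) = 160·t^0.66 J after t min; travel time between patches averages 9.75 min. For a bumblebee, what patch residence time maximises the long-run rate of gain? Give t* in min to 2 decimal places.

By the marginal value theorem, leave when the instantaneous gain rate g'(t) equals the habitat-wide average g(t)/(T + t).
g'(t) = 0.66·160·t^-0.34. Setting 0.66·160·t^-0.34 = 160·t^0.66/(9.75+t) gives 0.66(9.75+t) = t, so 0.34·t = 0.66×9.75.
t* = 0.66×9.75/0.34 = 18.93 min.

18.93 min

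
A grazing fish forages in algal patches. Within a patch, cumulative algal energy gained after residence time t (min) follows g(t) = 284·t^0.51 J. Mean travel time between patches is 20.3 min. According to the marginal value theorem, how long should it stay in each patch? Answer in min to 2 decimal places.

By the marginal value theorem, leave when the instantaneous gain rate g'(t) equals the habitat-wide average g(t)/(T + t).
g'(t) = 0.51·284·t^-0.49. Setting 0.51·284·t^-0.49 = 284·t^0.51/(20.3+t) gives 0.51(20.3+t) = t, so 0.49·t = 0.51×20.3.
t* = 0.51×20.3/0.49 = 21.13 min.

21.13 min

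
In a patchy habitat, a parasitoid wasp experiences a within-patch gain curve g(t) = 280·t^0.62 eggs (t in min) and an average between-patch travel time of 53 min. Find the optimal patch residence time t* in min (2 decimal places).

Maximise g(t)/(T+t): set derivative to zero → g'(t)(T+t) = g(t).
g'(t) = 0.62·280·t^-0.38. Setting 0.62·280·t^-0.38 = 280·t^0.62/(53+t) gives 0.62(53+t) = t, so 0.38·t = 0.62×53.
t* = 0.62×53/0.38 = 86.47 min.

86.47 min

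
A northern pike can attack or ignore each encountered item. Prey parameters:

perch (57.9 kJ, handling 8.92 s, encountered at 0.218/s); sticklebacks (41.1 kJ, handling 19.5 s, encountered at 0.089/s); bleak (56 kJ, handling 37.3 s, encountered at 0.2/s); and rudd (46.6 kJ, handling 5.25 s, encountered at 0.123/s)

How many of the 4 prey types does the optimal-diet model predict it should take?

E/h in descending order: rudd 8.88, perch 6.49, sticklebacks 2.11, bleak 1.5 kJ/s. The optimal diet is the largest prefix of this list for which every included type satisfies E_i/h_i > R on the types above it.
Rate on top 1: 3.483. perch: 6.49 > 3.483 → include.
Rate on top 2: 5.112. sticklebacks: 2.11 < 5.112 → exclude; stop.
Optimal diet: rudd, perch — 2 of 4 types.

2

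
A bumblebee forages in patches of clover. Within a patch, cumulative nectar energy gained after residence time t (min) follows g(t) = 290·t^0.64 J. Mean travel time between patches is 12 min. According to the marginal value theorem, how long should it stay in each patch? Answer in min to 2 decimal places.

By the marginal value theorem, leave when the instantaneous gain rate g'(t) equals the habitat-wide average g(t)/(T + t).
g'(t) = 0.64·290·t^-0.36. Setting 0.64·290·t^-0.36 = 290·t^0.64/(12+t) gives 0.64(12+t) = t, so 0.36·t = 0.64×12.
t* = 0.64×12/0.36 = 21.33 min.

21.33 min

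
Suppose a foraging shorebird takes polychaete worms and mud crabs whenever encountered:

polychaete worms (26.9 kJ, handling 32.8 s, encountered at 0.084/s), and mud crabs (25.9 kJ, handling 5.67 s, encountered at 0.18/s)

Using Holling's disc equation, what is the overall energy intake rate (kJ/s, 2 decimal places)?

1.45 kJ/s

Energy encountered per unit search time: 0.084×26.9 + 0.18×25.9 = 6.922 kJ/s.
Handling time per unit search time: 0.084×32.8 + 0.18×5.67 = 3.776.
Rate = 6.922/(1 + 3.776) = 1.449 kJ/s.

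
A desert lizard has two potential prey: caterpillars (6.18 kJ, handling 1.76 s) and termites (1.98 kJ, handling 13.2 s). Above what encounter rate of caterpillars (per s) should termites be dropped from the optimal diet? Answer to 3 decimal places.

0.025 per s

At the threshold, the rate on caterpillars alone equals the profitability of termites: λ·6.18/(1 + λ·1.76) = 1.98/13.2 = 0.15.
Rearranging, λ(6.18 − 0.15×1.76) = 0.15, so λ = 0.15/5.916 = 0.02535 per s.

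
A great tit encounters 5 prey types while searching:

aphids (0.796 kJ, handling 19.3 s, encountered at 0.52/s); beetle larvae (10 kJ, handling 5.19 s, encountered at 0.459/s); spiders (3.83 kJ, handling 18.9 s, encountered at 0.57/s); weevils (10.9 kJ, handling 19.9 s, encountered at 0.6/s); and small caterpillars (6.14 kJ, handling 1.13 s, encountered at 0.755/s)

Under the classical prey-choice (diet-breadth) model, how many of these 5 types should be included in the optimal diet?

1

Profitabilities (E/h, kJ/s): small caterpillars 5.43, beetle larvae 1.93, weevils 0.548, spiders 0.203, aphids 0.0412. Add prey in this order while the next type's profitability exceeds the intake rate on those already taken.
Rate on top 1: 2.502. beetle larvae: 1.93 < 2.502 → exclude; stop.
Optimal diet: small caterpillars — 1 of 5 types.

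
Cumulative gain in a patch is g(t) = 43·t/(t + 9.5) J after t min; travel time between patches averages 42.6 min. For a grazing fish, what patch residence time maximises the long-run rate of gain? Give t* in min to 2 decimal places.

Maximise g(t)/(T+t): set derivative to zero → g'(t)(T+t) = g(t).
g'(t) = 43·9.5/(t + 9.5)². Setting 43·9.5/(t+9.5)² = 43t/[(t+9.5)(42.6+t)] gives 9.5(42.6+t) = t(t+9.5), so t² = 9.5×42.6 = 404.7.
t* = √404.7 = 20.12 min.

20.12 min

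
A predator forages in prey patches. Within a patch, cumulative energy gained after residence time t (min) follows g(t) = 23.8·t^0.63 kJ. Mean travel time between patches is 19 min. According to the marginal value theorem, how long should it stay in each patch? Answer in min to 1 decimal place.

Optimal t* satisfies g'(t*) = g(t*)/(T + t*).
g'(t) = 0.63·23.8·t^-0.37. Setting 0.63·23.8·t^-0.37 = 23.8·t^0.63/(19+t) gives 0.63(19+t) = t, so 0.37·t = 0.63×19.
t* = 0.63×19/0.37 = 32.35 min.

32.4 min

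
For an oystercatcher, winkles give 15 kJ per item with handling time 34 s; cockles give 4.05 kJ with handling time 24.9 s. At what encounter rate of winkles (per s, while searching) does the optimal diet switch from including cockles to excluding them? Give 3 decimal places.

The zero-one rule: include cockles iff E₂/h₂ > λE₁/(1+λh₁). Equality gives the switch point.
λE₁h₂ = E₂ + λE₂h₁ ⇒ λ = E₂/(E₁h₂ − E₂h₁) = 4.05/(373.5 − 137.7) = 0.01718 per s.

0.017 per s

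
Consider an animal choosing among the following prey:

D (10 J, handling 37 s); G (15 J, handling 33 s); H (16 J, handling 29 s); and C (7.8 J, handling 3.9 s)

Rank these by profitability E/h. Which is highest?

C

Profitability E/h (J/s): D = 10/37 = 0.27, G = 15/33 = 0.455, H = 16/29 = 0.552, C = 7.8/3.9 = 2.
Ranked: C > H > G > D.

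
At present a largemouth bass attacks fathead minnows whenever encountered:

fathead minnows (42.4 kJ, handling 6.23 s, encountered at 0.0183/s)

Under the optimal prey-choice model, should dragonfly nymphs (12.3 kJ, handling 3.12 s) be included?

Current rate: (0.0183×42.4)/(1 + 0.0183×6.23) = 0.6965 kJ/s.
Profitability of dragonfly nymphs: 12.3/3.12 = 3.942 kJ/s.
3.942 > 0.6965, so adding dragonfly nymphs raises the average — include it.

Yes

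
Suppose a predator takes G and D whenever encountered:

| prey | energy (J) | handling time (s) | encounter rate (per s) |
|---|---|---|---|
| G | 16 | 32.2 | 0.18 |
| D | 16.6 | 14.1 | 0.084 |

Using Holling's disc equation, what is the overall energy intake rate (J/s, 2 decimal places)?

R = (0.18×16 + 0.084×16.6) / (1 + 0.18×32.2 + 0.084×14.1) = 4.274/7.98 = 0.5356 J/s.

0.54 J/s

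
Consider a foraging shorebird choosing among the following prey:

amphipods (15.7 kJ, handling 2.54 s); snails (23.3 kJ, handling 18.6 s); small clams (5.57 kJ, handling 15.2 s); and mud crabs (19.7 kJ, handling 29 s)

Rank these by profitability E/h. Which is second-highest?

snails

In descending order of E/h:
amphipods: 15.7/2.54 = 6.18 kJ/s
snails: 23.3/18.6 = 1.25 kJ/s
mud crabs: 19.7/29 = 0.679 kJ/s
small clams: 5.57/15.2 = 0.366 kJ/s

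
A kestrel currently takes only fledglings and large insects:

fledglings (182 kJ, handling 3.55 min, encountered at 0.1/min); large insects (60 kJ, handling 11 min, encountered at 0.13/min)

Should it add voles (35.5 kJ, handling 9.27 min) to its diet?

Current rate: (0.1×182 + 0.13×60)/(1 + 0.1×3.55 + 0.13×11) = 9.336 kJ/min.
voles: E/h = 35.5/9.27 = 3.83 kJ/min.
3.83 < 9.336, so adding voles would lower the average — exclude it.

No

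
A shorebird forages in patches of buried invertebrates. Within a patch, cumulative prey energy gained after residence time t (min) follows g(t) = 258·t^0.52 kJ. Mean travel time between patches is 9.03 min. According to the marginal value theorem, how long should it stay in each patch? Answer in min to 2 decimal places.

9.78 min

By the marginal value theorem, leave when the instantaneous gain rate g'(t) equals the habitat-wide average g(t)/(T + t).
g'(t) = 0.52·258·t^-0.48. Setting 0.52·258·t^-0.48 = 258·t^0.52/(9.03+t) gives 0.52(9.03+t) = t, so 0.48·t = 0.52×9.03.
t* = 0.52×9.03/0.48 = 9.783 min.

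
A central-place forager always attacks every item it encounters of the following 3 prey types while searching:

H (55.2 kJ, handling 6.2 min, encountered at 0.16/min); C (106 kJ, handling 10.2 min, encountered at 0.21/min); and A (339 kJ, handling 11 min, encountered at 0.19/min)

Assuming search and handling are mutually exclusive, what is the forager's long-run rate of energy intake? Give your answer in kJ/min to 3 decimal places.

R = (0.16×55.2 + 0.21×106 + 0.19×339) / (1 + 0.16×6.2 + 0.21×10.2 + 0.19×11) = 95.5/6.224 = 15.34 kJ/min.

15.344 kJ/min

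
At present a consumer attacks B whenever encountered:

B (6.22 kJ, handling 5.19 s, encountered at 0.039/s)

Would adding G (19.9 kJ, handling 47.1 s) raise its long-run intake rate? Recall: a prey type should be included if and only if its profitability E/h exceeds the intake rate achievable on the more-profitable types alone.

Current rate: (0.039×6.22)/(1 + 0.039×5.19) = 0.2017 kJ/s.
G: E/h = 19.9/47.1 = 0.4225 kJ/s.
Since 0.4225 > R, including G increases the long-run rate.

Yes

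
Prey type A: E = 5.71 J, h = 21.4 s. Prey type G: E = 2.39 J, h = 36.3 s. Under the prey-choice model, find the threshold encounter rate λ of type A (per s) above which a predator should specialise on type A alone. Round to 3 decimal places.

0.015 per s

The zero-one rule: include type G iff E₂/h₂ > λE₁/(1+λh₁). Equality gives the switch point.
λE₁h₂ = E₂ + λE₂h₁ ⇒ λ = E₂/(E₁h₂ − E₂h₁) = 2.39/(207.3 − 51.15) = 0.01531 per s.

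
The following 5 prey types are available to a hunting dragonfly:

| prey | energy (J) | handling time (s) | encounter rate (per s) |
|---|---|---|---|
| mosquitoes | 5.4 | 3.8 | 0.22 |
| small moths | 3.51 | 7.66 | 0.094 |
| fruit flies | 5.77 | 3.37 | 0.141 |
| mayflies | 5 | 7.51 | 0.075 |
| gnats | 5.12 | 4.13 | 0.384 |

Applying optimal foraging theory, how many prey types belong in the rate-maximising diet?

E/h in descending order: fruit flies 1.71, mosquitoes 1.42, gnats 1.24, mayflies 0.666, small moths 0.458 J/s. The optimal diet is the largest prefix of this list for which every included type satisfies E_i/h_i > R on the types above it.
Rate on top 1: 0.5515. mosquitoes: 1.42 > 0.5515 → include.
Rate on top 2: 0.866. gnats: 1.24 > 0.866 → include.
Rate on top 3: 1.018. mayflies: 0.666 < 1.018 → exclude; stop.
Optimal diet: fruit flies, mosquitoes, gnats — 3 of 5 types.

3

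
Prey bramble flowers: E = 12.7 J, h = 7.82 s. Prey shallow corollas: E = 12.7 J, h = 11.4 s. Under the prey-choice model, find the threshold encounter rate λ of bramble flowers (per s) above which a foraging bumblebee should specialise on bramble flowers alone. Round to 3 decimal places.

Drop shallow corollas once their profitability E₂/h₂ falls below the rate achievable on bramble flowers alone: E₂/h₂ = λE₁/(1 + λh₁).
Solve for λ: λE₁h₂ = E₂(1 + λh₁) → λ(E₁h₂ − E₂h₁) = E₂ → λ = E₂/(E₁h₂ − E₂h₁).
λ = 12.7/(12.7×11.4 − 12.7×7.82) = 12.7/45.47 = 0.2793 per s.

0.279 per s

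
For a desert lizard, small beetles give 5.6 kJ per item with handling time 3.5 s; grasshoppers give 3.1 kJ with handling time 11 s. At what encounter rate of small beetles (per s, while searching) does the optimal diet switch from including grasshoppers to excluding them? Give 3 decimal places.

0.061 per s

The zero-one rule: include grasshoppers iff E₂/h₂ > λE₁/(1+λh₁). Equality gives the switch point.
λE₁h₂ = E₂ + λE₂h₁ ⇒ λ = E₂/(E₁h₂ − E₂h₁) = 3.1/(61.6 − 10.85) = 0.06108 per s.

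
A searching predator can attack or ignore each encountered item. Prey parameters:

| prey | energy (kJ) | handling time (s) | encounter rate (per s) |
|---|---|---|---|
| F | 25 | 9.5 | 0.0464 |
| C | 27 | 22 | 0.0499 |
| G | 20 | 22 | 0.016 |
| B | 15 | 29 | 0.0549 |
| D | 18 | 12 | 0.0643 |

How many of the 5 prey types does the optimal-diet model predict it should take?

Rank by E/h (kJ/s): F 2.63, D 1.5, C 1.23, G 0.909, B 0.517. Include each in turn until the next type's E/h falls below the running intake rate.
Rate on top 1: 0.8051. D: 1.5 > 0.8051 → include.
Rate on top 2: 1.047. C: 1.23 > 1.047 → include.
Rate on top 3: 1.107. G: 0.909 < 1.107 → exclude; stop.
Optimal diet: F, D, C — 3 of 5 types.

3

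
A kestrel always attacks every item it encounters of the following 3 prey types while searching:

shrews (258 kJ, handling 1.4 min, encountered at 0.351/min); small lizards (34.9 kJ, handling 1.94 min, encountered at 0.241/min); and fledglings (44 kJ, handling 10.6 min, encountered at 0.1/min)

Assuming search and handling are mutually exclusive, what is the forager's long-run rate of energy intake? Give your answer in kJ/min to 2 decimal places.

34.24 kJ/min

Energy encountered per unit search time: 0.351×258 + 0.241×34.9 + 0.1×44 = 103.4 kJ/min.
Handling time per unit search time: 0.351×1.4 + 0.241×1.94 + 0.1×10.6 = 2.019.
Rate = 103.4/(1 + 2.019) = 34.24 kJ/min.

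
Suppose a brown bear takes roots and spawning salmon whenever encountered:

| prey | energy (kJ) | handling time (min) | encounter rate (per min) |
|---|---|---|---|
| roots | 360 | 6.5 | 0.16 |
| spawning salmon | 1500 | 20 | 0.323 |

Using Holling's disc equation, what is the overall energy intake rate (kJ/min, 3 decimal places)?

63.776 kJ/min

Energy encountered per unit search time: 0.16×360 + 0.323×1500 = 542.1 kJ/min.
Handling time per unit search time: 0.16×6.5 + 0.323×20 = 7.5.
Rate = 542.1/(1 + 7.5) = 63.78 kJ/min.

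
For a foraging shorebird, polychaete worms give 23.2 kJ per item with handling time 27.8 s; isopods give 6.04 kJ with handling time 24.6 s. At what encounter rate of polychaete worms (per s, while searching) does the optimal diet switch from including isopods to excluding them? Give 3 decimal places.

0.015 per s

Drop isopods once their profitability E₂/h₂ falls below the rate achievable on polychaete worms alone: E₂/h₂ = λE₁/(1 + λh₁).
Solve for λ: λE₁h₂ = E₂(1 + λh₁) → λ(E₁h₂ − E₂h₁) = E₂ → λ = E₂/(E₁h₂ − E₂h₁).
λ = 6.04/(23.2×24.6 − 6.04×27.8) = 6.04/402.8 = 0.01499 per s.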